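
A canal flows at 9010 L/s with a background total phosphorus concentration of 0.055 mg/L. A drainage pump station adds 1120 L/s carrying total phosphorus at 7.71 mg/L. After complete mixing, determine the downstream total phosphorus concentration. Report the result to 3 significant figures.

0.901 mg/L

Mixed concentration C = ΣQC/ΣQ = (9010·0.05500 + 1120·7.710) / 10130 = 9131/10130 = 0.9014 mg/L.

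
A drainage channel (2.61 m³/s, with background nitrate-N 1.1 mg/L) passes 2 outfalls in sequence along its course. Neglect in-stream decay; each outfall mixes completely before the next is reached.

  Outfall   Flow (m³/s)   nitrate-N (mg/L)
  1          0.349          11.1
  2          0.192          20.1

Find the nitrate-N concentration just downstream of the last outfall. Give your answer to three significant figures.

3.37 mg/L

After outfall 1: Q = 2.610 + 0.3490 = 2.959 m³/s; C = (2.610·1.100 + 0.3490·11.10)/2.959 = 2.279 mg/L.
After outfall 2: Q = 2.959 + 0.1920 = 3.151 m³/s; C = (2.959·2.279 + 0.1920·20.10)/3.151 = 3.365 mg/L.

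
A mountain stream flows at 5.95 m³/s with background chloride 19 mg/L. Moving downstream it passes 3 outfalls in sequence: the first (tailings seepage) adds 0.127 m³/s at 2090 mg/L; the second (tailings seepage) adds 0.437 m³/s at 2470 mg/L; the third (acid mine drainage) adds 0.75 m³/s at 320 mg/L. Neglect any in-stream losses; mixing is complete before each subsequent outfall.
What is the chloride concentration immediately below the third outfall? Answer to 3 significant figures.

234 mg/L

Outfall 1: combined Q = 6.077 m³/s; C = (5.950·19.00 + 0.1270·2090)/6.077 = 62.28 mg/L.
Outfall 2: combined Q = 6.514 m³/s; C = (6.077·62.28 + 0.4370·2470)/6.514 = 223.8 mg/L.
Outfall 3: combined Q = 7.264 m³/s; C = (6.514·223.8 + 0.7500·320.0)/7.264 = 233.7 mg/L.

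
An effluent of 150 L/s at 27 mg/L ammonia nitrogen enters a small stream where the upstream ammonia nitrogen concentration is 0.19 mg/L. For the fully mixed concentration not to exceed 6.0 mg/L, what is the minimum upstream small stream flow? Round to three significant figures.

Set C_mix = 6.0: (Q·0.1900 + 150.0·27.00) / (Q + 150.0) = 6.0
→ Q = 150.0·(27.00 − 6.0)/(6.0 − 0.1900) = 542.2 L/s.

542 L/s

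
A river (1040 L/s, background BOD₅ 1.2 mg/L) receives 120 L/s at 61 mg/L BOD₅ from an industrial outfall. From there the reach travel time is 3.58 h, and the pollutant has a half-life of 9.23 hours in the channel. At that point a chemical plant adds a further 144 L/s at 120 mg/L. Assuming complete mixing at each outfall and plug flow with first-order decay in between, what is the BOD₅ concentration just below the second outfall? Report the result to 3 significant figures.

Conservation of mass: C = (1040·1.200 + 120.0·61.00) / 1160 = 8568/1160 = 7.386 mg/L; combined flow 1160 L/s.
Half-life 9.23 h → k = ln 2 / 9.23 = 0.07510 h⁻¹ = 1.802 d⁻¹.
Applying C = C₀e^(−kt): 7.386 × 0.7643 = 5.645 mg/L.
At the second outfall, C = (1160·5.645 + 144.0·120.0) / (1160 + 144.0) = 18.27 mg/L.

18.3 mg/L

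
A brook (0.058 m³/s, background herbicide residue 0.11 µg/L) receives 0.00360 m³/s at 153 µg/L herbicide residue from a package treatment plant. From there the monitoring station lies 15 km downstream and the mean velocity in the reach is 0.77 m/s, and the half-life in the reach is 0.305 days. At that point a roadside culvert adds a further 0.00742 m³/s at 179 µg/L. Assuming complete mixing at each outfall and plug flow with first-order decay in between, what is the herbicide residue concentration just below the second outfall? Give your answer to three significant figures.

24.1 µg/L

After mixing, C = (0.05800·0.1100 + 0.003600·153.0) / 0.06160 = 0.5572/0.06160 = 9.045 µg/L; combined flow 0.06160 m³/s.
Travel time t = 15·1000 / 0.77 = 19480 s = 5.411 h.
Half-life 0.305 d → k = ln 2 / 0.305 = 2.273 d⁻¹.
Decay over the reach: 9.045·exp(−kt) = 9.045·0.5991 = 5.419 µg/L.
At the second outfall, C = (0.06160·5.419 + 0.007420·179.0) / (0.06160 + 0.007420) = 24.08 µg/L.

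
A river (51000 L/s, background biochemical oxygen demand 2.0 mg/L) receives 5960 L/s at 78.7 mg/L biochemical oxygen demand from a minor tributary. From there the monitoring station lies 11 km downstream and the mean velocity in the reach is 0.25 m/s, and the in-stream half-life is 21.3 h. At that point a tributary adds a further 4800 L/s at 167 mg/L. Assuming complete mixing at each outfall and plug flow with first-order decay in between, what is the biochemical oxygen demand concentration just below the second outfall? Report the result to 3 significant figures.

Mixed concentration C = ΣQC/ΣQ = (51000·2.000 + 5960·78.70) / 56960 = 571100/56960 = 10.03 mg/L; combined flow 56960 L/s.
Travel time t = 11·1000 / 0.25 = 44000 s = 12.22 h.
Half-life 21.3 h → k = ln 2 / 21.3 = 0.03254 h⁻¹ = 0.7810 d⁻¹.
After decay, C = 10.03 × e^(−kt) = 10.03 × 0.6718 = 6.736 mg/L.
Second outfall: C = (56960·6.736 + 4800·167.0)/61760 = 19.19 mg/L.

19.2 mg/L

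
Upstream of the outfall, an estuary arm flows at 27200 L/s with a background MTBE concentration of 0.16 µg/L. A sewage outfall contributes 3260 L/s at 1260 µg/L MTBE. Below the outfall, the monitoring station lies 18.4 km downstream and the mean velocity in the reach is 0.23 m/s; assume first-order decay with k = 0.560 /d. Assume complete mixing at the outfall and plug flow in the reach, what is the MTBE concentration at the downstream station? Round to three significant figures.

80.4 µg/L

After mixing, C = (27200·0.1600 + 3260·1260) / 30460 = 4112000/30460 = 135.0 µg/L.
Travel time t = 18.4·1000 / 0.23 = 80000 s = 22.22 h.
Applying C = C₀e^(−kt): 135.0 × 0.5954 = 80.38 µg/L.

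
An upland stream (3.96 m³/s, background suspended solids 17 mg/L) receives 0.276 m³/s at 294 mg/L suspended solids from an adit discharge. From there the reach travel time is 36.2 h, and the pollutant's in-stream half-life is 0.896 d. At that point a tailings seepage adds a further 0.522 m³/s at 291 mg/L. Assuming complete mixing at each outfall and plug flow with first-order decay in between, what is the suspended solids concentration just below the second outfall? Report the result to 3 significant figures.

Mass balance: C = (3.960·17.00 + 0.2760·294.0) / 4.236 = 148.5/4.236 = 35.05 mg/L; combined flow 4.236 m³/s.
Half-life 0.896 d → k = ln 2 / 0.896 = 0.7736 d⁻¹.
Applying C = C₀e^(−kt): 35.05 × 0.3113 = 10.91 mg/L.
At the second outfall, C = (4.236·10.91 + 0.5220·291.0) / (4.236 + 0.5220) = 41.64 mg/L.

41.6 mg/L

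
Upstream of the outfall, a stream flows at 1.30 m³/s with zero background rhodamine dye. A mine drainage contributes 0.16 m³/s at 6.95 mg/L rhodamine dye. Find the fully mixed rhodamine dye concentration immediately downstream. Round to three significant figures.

Mixed concentration C = ΣQC/ΣQ = (1.300·0 + 0.1600·6.950) / 1.460 = 1.112/1.460 = 0.7616 mg/L.

0.762 mg/L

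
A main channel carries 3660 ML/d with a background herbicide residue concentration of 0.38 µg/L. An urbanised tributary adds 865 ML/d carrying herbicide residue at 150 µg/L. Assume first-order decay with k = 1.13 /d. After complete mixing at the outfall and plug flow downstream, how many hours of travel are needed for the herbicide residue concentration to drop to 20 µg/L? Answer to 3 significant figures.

7.88 h

Flow-weighted average: C = (3660·0.3800 + 865.0·150.0) / 4525 = 131100/4525 = 28.98 µg/L.
28.98·exp(−k·t) = 20 → t = ln(28.98/20)/k = 28360 s = 7.878 h.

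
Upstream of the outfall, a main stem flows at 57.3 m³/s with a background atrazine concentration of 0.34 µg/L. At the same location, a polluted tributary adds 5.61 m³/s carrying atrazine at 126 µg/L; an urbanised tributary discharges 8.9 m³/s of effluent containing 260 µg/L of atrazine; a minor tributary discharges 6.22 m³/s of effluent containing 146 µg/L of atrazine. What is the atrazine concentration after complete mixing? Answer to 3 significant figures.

50.6 µg/L

Mass balance: C = (57.30·0.3400 + 5.610·126.0 + 8.900·260.0 + 6.220·146.0) / 78.03 = 3948/78.03 = 50.60 µg/L.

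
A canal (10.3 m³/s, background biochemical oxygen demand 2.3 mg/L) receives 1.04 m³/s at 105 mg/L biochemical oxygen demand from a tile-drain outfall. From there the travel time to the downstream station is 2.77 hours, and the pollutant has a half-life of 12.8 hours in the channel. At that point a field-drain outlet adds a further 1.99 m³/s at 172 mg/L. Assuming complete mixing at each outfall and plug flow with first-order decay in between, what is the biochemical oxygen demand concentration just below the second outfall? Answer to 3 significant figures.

Mixed concentration C = ΣQC/ΣQ = (10.30·2.300 + 1.040·105.0) / 11.34 = 132.9/11.34 = 11.72 mg/L; combined flow 11.34 m³/s.
Half-life 12.8 h → k = ln 2 / 12.8 = 0.05415 h⁻¹ = 1.300 d⁻¹.
First-order decay: C = 11.72·exp(−k·t) = 11.72·0.8607 = 10.09 mg/L.
Second outfall: C = (11.34·10.09 + 1.990·172.0)/13.33 = 34.26 mg/L.

34.3 mg/L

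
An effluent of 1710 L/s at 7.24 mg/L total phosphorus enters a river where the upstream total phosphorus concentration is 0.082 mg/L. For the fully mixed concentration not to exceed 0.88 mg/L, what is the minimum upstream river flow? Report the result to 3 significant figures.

13600 L/s

Set C_mix = 0.88: (Q·0.08200 + 1710·7.240) / (Q + 1710) = 0.88
→ Q = 1710·(7.240 − 0.88)/(0.88 − 0.08200) = 13630 L/s.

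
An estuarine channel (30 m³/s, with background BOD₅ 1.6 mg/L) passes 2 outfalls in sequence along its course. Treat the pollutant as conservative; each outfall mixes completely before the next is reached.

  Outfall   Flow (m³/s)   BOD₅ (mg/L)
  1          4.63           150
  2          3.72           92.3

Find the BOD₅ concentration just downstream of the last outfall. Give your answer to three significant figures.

28.3 mg/L

After outfall 1: Q = 30.00 + 4.630 = 34.63 m³/s; C = (30.00·1.600 + 4.630·150.0)/34.63 = 21.44 mg/L.
After outfall 2: Q = 34.63 + 3.720 = 38.35 m³/s; C = (34.63·21.44 + 3.720·92.30)/38.35 = 28.31 mg/L.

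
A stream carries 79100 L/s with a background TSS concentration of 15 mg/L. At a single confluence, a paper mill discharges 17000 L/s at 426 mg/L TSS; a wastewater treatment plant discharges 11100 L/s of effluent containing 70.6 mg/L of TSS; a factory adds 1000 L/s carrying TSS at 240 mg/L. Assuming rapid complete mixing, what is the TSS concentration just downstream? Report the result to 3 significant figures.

87.4 mg/L

Mass balance: C = (79100·15.00 + 17000·426.0 + 11100·70.60 + 1000·240.0) / 108200 = 9452000/108200 = 87.36 mg/L.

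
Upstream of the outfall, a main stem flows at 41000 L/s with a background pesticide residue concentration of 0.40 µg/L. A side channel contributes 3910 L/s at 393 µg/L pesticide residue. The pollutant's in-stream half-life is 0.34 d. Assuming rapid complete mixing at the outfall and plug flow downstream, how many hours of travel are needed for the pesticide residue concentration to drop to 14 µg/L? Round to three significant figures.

10.6 h

Mass balance: C = (41000·0.4000 + 3910·393.0) / 44910 = 1553000/44910 = 34.58 µg/L.
Half-life 0.34 d → k = ln 2 / 0.34 = 2.039 d⁻¹.
34.58·exp(−k·t) = 14 → t = ln(34.58/14)/k = 38320 s = 10.65 h.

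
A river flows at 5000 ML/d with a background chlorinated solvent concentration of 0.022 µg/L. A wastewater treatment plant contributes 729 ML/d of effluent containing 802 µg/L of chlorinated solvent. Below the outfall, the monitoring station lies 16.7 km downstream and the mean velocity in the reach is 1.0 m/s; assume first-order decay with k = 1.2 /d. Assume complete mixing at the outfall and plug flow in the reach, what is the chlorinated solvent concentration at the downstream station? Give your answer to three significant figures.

80.9 µg/L

Flow-weighted average: C = (5000·0.02200 + 729.0·802.0) / 5729 = 584800/5729 = 102.1 µg/L.
Travel time t = 16.7·1000 / 1.0 = 16700 s = 4.639 h.
Decay over the reach: 102.1·exp(−kt) = 102.1·0.7930 = 80.94 µg/L.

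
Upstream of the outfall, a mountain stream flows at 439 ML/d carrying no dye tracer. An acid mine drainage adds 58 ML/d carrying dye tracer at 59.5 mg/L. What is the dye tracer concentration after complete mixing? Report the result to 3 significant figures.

6.94 mg/L

After mixing, C = (439.0·0 + 58.00·59.50) / 497.0 = 3451/497.0 = 6.944 mg/L.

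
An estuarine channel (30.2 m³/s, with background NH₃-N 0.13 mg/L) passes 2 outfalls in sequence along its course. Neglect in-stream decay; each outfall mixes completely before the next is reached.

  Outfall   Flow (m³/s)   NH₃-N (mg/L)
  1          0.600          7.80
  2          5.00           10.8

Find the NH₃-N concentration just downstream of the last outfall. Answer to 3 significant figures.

Outfall 1: combined Q = 30.80 m³/s; C = (30.20·0.1300 + 0.6000·7.800)/30.80 = 0.2794 mg/L.
Outfall 2: combined Q = 35.80 m³/s; C = (30.80·0.2794 + 5.000·10.80)/35.80 = 1.749 mg/L.

1.75 mg/L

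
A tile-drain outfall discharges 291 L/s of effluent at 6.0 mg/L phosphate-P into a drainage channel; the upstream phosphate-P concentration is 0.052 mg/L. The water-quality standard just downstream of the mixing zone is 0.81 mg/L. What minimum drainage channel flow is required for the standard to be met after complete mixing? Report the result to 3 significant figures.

Set C_mix = 0.81: (Q·0.05200 + 291.0·6.000) / (Q + 291.0) = 0.81
→ Q = 291.0·(6.000 − 0.81)/(0.81 − 0.05200) = 1992 L/s.

1990 L/s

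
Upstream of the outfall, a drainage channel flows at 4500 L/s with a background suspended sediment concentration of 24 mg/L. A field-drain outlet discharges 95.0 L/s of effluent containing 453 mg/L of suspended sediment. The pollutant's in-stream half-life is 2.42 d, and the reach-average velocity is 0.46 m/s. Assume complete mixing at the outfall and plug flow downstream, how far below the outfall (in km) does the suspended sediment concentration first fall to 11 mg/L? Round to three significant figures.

Conservation of mass: C = (4500·24.00 + 95.00·453.0) / 4595 = 151000/4595 = 32.87 mg/L.
Half-life 2.42 d → k = ln 2 / 2.42 = 0.2864 d⁻¹.
Set 32.87·exp(−k·t) = 11 → t = ln(32.87/11)/k = 330200 s = 91.72 h.
Distance = v·t = 0.46·330200 = 151900 m = 151.9 km.

152 km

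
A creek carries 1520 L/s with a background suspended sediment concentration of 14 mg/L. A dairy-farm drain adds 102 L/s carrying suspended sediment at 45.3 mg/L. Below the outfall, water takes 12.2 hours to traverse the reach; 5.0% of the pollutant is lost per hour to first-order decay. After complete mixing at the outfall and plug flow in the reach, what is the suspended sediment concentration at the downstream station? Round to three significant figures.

Flow-weighted average: C = (1520·14.00 + 102.0·45.30) / 1622 = 25900/1622 = 15.97 mg/L.
5.0%/h lost → k = −ln(1 − 0.05) = 0.05129 h⁻¹.
Decay over the reach: 15.97·exp(−kt) = 15.97·0.5348 = 8.541 mg/L.

8.54 mg/L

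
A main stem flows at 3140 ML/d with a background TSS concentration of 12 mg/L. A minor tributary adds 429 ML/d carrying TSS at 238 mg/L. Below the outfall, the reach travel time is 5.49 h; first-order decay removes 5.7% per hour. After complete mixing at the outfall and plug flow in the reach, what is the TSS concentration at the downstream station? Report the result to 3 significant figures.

28.4 mg/L

Flow-weighted average: C = (3140·12.00 + 429.0·238.0) / 3569 = 139800/3569 = 39.17 mg/L.
5.7%/h lost → k = −ln(1 − 0.057) = 0.05869 h⁻¹.
After decay, C = 39.17 × e^(−kt) = 39.17 × 0.7246 = 28.38 mg/L.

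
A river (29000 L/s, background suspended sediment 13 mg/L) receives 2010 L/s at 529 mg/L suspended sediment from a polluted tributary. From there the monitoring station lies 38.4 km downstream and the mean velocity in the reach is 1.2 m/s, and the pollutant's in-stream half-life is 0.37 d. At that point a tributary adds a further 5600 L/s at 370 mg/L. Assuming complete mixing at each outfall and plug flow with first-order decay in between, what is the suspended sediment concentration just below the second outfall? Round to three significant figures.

76.3 mg/L

Mass balance: C = (29000·13.00 + 2010·529.0) / 31010 = 1440000/31010 = 46.45 mg/L; combined flow 31010 L/s.
Travel time t = 38.4·1000 / 1.2 = 32000 s = 8.889 h.
Half-life 0.37 d → k = ln 2 / 0.37 = 1.873 d⁻¹.
Decay over the reach: 46.45·exp(−kt) = 46.45·0.4997 = 23.21 mg/L.
At the second outfall, C = (31010·23.21 + 5600·370.0) / (31010 + 5600) = 76.25 mg/L.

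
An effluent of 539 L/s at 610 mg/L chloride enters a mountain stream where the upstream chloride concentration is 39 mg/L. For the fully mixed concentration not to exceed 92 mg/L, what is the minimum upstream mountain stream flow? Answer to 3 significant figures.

5270 L/s

Set C_mix = 92: (Q·39.00 + 539.0·610.0) / (Q + 539.0) = 92
→ Q = 539.0·(610.0 − 92)/(92 − 39.00) = 5268 L/s.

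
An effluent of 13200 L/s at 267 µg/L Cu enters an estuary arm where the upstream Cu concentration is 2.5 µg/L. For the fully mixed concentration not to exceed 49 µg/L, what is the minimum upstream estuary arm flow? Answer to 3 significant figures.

61900 L/s

Set C_mix = 49: (Q·2.500 + 13200·267.0) / (Q + 13200) = 49
→ Q = 13200·(267.0 − 49)/(49 − 2.500) = 61880 L/s.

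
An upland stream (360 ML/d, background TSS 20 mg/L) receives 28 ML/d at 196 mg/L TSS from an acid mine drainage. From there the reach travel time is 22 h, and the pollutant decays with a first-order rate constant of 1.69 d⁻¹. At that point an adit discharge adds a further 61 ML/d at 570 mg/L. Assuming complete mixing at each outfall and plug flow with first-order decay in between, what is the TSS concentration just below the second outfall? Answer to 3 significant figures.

After mixing, C = (360.0·20.00 + 28.00·196.0) / 388.0 = 12690/388.0 = 32.70 mg/L; combined flow 388.0 ML/d.
Applying C = C₀e^(−kt): 32.70 × 0.2124 = 6.947 mg/L.
At the second outfall, C = (388.0·6.947 + 61.00·570.0) / (388.0 + 61.00) = 83.44 mg/L.

83.4 mg/L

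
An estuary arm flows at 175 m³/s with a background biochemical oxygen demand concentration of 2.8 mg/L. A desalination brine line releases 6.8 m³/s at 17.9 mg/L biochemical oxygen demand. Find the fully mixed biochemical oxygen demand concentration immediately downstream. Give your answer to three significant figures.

Flow-weighted average: C = (175.0·2.800 + 6.800·17.90) / 181.8 = 611.7/181.8 = 3.365 mg/L.

3.36 mg/L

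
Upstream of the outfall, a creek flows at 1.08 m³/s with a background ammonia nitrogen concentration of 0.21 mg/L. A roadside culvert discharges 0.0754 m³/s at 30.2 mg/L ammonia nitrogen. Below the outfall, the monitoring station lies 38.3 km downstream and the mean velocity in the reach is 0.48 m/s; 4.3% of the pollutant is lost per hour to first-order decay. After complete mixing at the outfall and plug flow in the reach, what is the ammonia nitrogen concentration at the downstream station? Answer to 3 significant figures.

Conservation of mass: C = (1.080·0.2100 + 0.07540·30.20) / 1.155 = 2.504/1.155 = 2.167 mg/L.
Travel time t = 38.3·1000 / 0.48 = 79790 s = 22.16 h.
4.3%/h lost → k = −ln(1 − 0.043) = 0.04395 h⁻¹.
First-order decay: C = 2.167·exp(−k·t) = 2.167·0.3775 = 0.8181 mg/L.

0.818 mg/L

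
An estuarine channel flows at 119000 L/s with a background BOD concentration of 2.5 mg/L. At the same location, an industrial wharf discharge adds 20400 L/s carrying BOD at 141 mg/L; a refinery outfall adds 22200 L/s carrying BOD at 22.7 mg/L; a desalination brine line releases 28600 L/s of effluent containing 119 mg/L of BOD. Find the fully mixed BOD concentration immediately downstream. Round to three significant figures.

Mass balance: C = (119000·2.500 + 20400·141.0 + 22200·22.70 + 28600·119.0) / 190200 = 7081000/190200 = 37.23 mg/L.

37.2 mg/L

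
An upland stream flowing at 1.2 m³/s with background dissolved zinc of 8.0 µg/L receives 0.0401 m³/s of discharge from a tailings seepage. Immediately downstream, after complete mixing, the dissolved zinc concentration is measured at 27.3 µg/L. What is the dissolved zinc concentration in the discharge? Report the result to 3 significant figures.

Mass balance: 1.200·8.000 + 0.04010·Cₑ = 1.240·27.30
→ Cₑ = (1.240·27.30 − 1.200·8.000) / 0.04010 = 604.9 µg/L.

605 µg/L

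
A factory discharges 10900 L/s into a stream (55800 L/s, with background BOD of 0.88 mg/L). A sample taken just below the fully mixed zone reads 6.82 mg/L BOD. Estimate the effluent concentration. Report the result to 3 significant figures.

Mass balance: 55800·0.8800 + 10900·Cₑ = 66700·6.820
→ Cₑ = (66700·6.820 − 55800·0.8800) / 10900 = 37.23 mg/L.

37.2 mg/L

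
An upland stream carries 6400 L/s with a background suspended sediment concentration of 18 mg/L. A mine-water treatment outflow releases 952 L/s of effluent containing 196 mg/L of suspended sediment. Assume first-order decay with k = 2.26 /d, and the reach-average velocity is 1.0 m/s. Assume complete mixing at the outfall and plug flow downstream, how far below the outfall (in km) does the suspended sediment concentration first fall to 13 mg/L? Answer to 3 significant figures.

44.0 km

Mass balance: C = (6400·18.00 + 952.0·196.0) / 7352 = 301800/7352 = 41.05 mg/L.
Set 41.05·exp(−k·t) = 13 → t = ln(41.05/13)/k = 43960 s = 12.21 h.
Distance = v·t = 1.0·43960 = 43960 m = 43.96 km.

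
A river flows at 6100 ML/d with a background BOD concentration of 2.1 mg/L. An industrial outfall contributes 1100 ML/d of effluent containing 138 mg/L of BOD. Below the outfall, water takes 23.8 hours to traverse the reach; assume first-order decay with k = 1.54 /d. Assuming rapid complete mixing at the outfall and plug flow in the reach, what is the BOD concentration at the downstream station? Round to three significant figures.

4.96 mg/L

Mixed concentration C = ΣQC/ΣQ = (6100·2.100 + 1100·138.0) / 7200 = 164600/7200 = 22.86 mg/L.
Applying C = C₀e^(−kt): 22.86 × 0.2172 = 4.965 mg/L.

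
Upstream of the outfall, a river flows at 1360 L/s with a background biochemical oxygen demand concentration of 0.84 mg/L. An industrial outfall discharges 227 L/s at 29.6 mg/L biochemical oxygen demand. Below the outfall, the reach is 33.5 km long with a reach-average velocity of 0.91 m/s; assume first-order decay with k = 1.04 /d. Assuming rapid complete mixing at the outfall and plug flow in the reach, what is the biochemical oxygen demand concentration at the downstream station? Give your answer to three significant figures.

3.18 mg/L

Mass balance: C = (1360·0.8400 + 227.0·29.60) / 1587 = 7862/1587 = 4.954 mg/L.
Travel time t = 33.5·1000 / 0.91 = 36810 s = 10.23 h.
Applying C = C₀e^(−kt): 4.954 × 0.6420 = 3.180 mg/L.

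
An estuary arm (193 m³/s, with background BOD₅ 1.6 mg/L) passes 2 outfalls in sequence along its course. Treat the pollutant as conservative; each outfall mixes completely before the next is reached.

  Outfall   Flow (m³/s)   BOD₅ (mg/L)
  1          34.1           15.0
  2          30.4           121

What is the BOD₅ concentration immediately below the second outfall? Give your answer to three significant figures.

17.5 mg/L

Outfall 1: combined Q = 227.1 m³/s; C = (193.0·1.600 + 34.10·15.00)/227.1 = 3.612 mg/L.
Outfall 2: combined Q = 257.5 m³/s; C = (227.1·3.612 + 30.40·121.0)/257.5 = 17.47 mg/L.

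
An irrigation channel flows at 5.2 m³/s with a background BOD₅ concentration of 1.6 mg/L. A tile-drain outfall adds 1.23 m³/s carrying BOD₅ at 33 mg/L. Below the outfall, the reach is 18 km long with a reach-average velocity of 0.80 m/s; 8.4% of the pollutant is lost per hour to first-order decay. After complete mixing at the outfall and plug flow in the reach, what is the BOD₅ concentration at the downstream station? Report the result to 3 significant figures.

After mixing, C = (5.200·1.600 + 1.230·33.00) / 6.430 = 48.91/6.430 = 7.607 mg/L.
Travel time t = 18·1000 / 0.80 = 22500 s = 6.250 h.
8.4%/h lost → k = −ln(1 − 0.084) = 0.08774 h⁻¹.
Applying C = C₀e^(−kt): 7.607 × 0.5779 = 4.396 mg/L.

4.40 mg/L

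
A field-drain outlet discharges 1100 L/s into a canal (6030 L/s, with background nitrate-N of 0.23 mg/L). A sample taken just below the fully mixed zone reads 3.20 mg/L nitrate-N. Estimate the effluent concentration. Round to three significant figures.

Mass balance: 6030·0.2300 + 1100·Cₑ = 7130·3.200
→ Cₑ = (7130·3.200 − 6030·0.2300) / 1100 = 19.48 mg/L.

19.5 mg/L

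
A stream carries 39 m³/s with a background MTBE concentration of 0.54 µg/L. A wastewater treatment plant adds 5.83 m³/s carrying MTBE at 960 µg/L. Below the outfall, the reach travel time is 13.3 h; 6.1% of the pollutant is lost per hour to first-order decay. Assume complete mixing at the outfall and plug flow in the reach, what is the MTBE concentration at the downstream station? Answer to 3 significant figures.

Mixed concentration C = ΣQC/ΣQ = (39.00·0.5400 + 5.830·960.0) / 44.83 = 5618/44.83 = 125.3 µg/L.
6.1%/h lost → k = −ln(1 − 0.061) = 0.06294 h⁻¹.
Applying C = C₀e^(−kt): 125.3 × 0.4330 = 54.26 µg/L.

54.3 µg/L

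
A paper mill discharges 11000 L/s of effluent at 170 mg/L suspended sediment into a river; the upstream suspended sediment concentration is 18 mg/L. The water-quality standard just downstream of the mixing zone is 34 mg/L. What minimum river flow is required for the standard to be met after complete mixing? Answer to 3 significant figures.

93500 L/s

Set C_mix = 34: (Q·18.00 + 11000·170.0) / (Q + 11000) = 34
→ Q = 11000·(170.0 − 34)/(34 − 18.00) = 93500 L/s.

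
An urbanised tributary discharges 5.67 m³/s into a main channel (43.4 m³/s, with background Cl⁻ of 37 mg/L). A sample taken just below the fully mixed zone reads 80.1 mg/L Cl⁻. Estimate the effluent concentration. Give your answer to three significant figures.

Mass balance: 43.40·37.00 + 5.670·Cₑ = 49.07·80.10
→ Cₑ = (49.07·80.10 − 43.40·37.00) / 5.670 = 410.0 mg/L.

410 mg/L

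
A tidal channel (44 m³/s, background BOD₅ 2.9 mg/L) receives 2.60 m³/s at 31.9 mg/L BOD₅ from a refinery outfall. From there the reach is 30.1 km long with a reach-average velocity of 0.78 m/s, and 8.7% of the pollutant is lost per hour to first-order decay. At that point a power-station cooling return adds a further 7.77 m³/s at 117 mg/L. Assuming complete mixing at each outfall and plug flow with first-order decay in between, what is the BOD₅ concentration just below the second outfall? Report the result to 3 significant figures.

Conservation of mass: C = (44.00·2.900 + 2.600·31.90) / 46.60 = 210.5/46.60 = 4.518 mg/L; combined flow 46.60 m³/s.
Travel time t = 30.1·1000 / 0.78 = 38590 s = 10.72 h.
8.7%/h lost → k = −ln(1 − 0.087) = 0.09102 h⁻¹.
Decay over the reach: 4.518·exp(−kt) = 4.518·0.3769 = 1.703 mg/L.
At the second outfall, C = (46.60·1.703 + 7.770·117.0) / (46.60 + 7.770) = 18.18 mg/L.

18.2 mg/L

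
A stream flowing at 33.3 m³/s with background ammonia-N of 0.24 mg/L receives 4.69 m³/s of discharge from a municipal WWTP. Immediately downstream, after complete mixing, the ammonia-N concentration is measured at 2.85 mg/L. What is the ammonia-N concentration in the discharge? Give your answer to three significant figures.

Mass balance: 33.30·0.2400 + 4.690·Cₑ = 37.99·2.850
→ Cₑ = (37.99·2.850 − 33.30·0.2400) / 4.690 = 21.38 mg/L.

21.4 mg/L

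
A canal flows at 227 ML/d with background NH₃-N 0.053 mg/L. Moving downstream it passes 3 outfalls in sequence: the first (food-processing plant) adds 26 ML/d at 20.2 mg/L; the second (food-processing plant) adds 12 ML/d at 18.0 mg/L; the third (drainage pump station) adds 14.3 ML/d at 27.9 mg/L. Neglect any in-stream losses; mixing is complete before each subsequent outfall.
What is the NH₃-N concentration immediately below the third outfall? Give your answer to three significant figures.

After outfall 1: Q = 227.0 + 26.00 = 253.0 ML/d; C = (227.0·0.05300 + 26.00·20.20)/253.0 = 2.123 mg/L.
After outfall 2: Q = 253.0 + 12.00 = 265.0 ML/d; C = (253.0·2.123 + 12.00·18.00)/265.0 = 2.842 mg/L.
After outfall 3: Q = 265.0 + 14.30 = 279.3 ML/d; C = (265.0·2.842 + 14.30·27.90)/279.3 = 4.125 mg/L.

4.13 mg/L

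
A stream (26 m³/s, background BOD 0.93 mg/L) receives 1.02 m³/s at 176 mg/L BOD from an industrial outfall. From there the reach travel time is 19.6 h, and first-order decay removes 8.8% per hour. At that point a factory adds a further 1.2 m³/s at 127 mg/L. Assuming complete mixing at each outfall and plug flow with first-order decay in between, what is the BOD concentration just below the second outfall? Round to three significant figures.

Flow-weighted average: C = (26.00·0.9300 + 1.020·176.0) / 27.02 = 203.7/27.02 = 7.539 mg/L; combined flow 27.02 m³/s.
8.8%/h lost → k = −ln(1 − 0.088) = 0.09212 h⁻¹.
After decay, C = 7.539 × e^(−kt) = 7.539 × 0.1644 = 1.239 mg/L.
Second outfall: C = (27.02·1.239 + 1.200·127.0)/28.22 = 6.587 mg/L.

6.59 mg/L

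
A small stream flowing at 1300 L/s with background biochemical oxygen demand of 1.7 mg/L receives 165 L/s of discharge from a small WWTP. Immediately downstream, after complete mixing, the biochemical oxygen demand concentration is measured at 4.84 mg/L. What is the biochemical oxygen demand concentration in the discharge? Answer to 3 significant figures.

Mass balance: 1300·1.700 + 165.0·Cₑ = 1465·4.840
→ Cₑ = (1465·4.840 − 1300·1.700) / 165.0 = 29.58 mg/L.

29.6 mg/L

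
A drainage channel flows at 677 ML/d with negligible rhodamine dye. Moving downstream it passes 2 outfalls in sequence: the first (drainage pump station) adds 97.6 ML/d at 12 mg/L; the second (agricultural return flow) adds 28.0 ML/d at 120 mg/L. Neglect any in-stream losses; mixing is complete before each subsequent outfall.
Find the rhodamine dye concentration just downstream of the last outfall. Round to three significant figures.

Outfall 1: combined Q = 774.6 ML/d; C = (677.0·0 + 97.60·12.00)/774.6 = 1.512 mg/L.
Outfall 2: combined Q = 802.6 ML/d; C = (774.6·1.512 + 28.00·120.0)/802.6 = 5.646 mg/L.

5.65 mg/L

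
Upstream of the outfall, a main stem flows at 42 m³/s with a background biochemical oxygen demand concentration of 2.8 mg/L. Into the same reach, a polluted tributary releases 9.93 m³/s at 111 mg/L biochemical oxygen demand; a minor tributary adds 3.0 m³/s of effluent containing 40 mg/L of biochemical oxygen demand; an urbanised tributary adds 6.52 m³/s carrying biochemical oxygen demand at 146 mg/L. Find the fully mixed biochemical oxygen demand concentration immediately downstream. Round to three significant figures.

After mixing, C = (42.00·2.800 + 9.930·111.0 + 3.000·40.00 + 6.520·146.0) / 61.45 = 2292/61.45 = 37.29 mg/L.

37.3 mg/L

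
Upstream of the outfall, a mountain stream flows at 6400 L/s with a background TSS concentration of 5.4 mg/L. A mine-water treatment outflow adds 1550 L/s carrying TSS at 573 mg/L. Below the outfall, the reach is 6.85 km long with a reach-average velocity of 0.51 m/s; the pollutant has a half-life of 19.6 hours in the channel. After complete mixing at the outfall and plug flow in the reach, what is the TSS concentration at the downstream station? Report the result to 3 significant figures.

102 mg/L

Mass balance: C = (6400·5.400 + 1550·573.0) / 7950 = 922700/7950 = 116.1 mg/L.
Travel time t = 6.85·1000 / 0.51 = 13430 s = 3.731 h.
Half-life 19.6 h → k = ln 2 / 19.6 = 0.03536 h⁻¹ = 0.8488 d⁻¹.
After decay, C = 116.1 × e^(−kt) = 116.1 × 0.8764 = 101.7 mg/L.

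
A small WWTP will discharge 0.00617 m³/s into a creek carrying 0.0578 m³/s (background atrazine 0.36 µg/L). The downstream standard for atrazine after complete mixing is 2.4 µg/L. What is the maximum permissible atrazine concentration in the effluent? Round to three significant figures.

At the limit, (Qr·Cr + Qe·Cₑ)/(Qr + Qe) = 2.4:
Cₑ = (0.06397·2.4 − 0.05780·0.3600) / 0.006170 = 21.51 µg/L.

21.5 µg/L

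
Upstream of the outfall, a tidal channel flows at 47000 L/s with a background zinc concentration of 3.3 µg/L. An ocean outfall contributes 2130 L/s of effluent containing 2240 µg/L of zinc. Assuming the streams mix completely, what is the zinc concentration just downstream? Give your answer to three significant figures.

100 µg/L

Mass balance: C = (47000·3.300 + 2130·2240) / 49130 = 4926000/49130 = 100.3 µg/L.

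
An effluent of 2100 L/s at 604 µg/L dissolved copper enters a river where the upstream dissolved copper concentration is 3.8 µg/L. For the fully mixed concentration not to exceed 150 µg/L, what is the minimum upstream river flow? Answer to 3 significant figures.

Set C_mix = 150: (Q·3.800 + 2100·604.0) / (Q + 2100) = 150
→ Q = 2100·(604.0 − 150)/(150 − 3.800) = 6521 L/s.

6520 L/s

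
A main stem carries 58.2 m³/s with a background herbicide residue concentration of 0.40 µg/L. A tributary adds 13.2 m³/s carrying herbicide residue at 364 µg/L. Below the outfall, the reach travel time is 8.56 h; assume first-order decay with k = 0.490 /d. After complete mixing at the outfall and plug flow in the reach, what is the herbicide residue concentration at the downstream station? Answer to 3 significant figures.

Flow-weighted average: C = (58.20·0.4000 + 13.20·364.0) / 71.40 = 4828/71.40 = 67.62 µg/L.
After decay, C = 67.62 × e^(−kt) = 67.62 × 0.8397 = 56.78 µg/L.

56.8 µg/L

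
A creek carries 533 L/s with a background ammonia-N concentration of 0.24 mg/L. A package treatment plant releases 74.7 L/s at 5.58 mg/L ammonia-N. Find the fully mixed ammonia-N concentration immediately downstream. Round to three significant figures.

0.896 mg/L

Mixed concentration C = ΣQC/ΣQ = (533.0·0.2400 + 74.70·5.580) / 607.7 = 544.7/607.7 = 0.8964 mg/L.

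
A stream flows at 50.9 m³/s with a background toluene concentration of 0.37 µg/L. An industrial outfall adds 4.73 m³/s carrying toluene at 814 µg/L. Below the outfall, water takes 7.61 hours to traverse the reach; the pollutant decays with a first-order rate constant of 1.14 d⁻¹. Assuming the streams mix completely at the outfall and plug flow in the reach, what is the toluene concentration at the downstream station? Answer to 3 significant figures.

48.5 µg/L

Mass balance: C = (50.90·0.3700 + 4.730·814.0) / 55.63 = 3869/55.63 = 69.55 µg/L.
After decay, C = 69.55 × e^(−kt) = 69.55 × 0.6966 = 48.45 µg/L.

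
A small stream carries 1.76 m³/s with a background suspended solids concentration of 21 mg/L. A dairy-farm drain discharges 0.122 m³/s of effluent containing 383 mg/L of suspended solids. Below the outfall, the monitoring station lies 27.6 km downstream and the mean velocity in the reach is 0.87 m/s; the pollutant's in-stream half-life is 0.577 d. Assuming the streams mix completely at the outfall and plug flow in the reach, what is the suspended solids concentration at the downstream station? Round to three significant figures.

28.6 mg/L

Mixed concentration C = ΣQC/ΣQ = (1.760·21.00 + 0.1220·383.0) / 1.882 = 83.69/1.882 = 44.47 mg/L.
Travel time t = 27.6·1000 / 0.87 = 31720 s = 8.812 h.
Half-life 0.577 d → k = ln 2 / 0.577 = 1.201 d⁻¹.
Applying C = C₀e^(−kt): 44.47 × 0.6433 = 28.61 mg/L.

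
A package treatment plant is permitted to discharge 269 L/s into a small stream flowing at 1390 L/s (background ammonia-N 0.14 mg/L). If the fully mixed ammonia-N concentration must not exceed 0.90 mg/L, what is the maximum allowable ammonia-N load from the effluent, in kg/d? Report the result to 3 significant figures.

112 kg/d

Mass balance at the limit: 1390·0.1400 + 269.0·Cₑ = 1659·0.90 → Cₑ = 4.827 mg/L.
269.0 L/s = 0.2690 m³/s. Load = 0.2690 m³/s × 4.827 g/m³ × 86 400 s/d = 112.2 kg/d.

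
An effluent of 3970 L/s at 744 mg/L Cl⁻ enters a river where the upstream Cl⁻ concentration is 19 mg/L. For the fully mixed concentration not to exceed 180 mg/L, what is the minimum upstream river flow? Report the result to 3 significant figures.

13900 L/s

Set C_mix = 180: (Q·19.00 + 3970·744.0) / (Q + 3970) = 180
→ Q = 3970·(744.0 − 180)/(180 − 19.00) = 13910 L/s.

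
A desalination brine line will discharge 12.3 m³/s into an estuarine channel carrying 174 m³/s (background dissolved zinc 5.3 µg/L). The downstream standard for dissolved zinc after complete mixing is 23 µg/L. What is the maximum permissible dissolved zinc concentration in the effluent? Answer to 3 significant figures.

At the limit, (Qr·Cr + Qe·Cₑ)/(Qr + Qe) = 23:
Cₑ = (186.3·23 − 174.0·5.300) / 12.30 = 273.4 µg/L.

273 µg/L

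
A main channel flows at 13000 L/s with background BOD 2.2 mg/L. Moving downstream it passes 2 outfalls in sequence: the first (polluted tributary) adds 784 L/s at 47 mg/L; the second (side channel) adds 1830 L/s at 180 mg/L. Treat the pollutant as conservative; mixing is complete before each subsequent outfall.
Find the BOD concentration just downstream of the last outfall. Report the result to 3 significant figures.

25.3 mg/L

Below outfall 1: Q → 13780 L/s, C = (13000·2.200 + 784.0·47.00)/13780 = 4.748 mg/L.
Below outfall 2: Q → 15610 L/s, C = (13780·4.748 + 1830·180.0)/15610 = 25.29 mg/L.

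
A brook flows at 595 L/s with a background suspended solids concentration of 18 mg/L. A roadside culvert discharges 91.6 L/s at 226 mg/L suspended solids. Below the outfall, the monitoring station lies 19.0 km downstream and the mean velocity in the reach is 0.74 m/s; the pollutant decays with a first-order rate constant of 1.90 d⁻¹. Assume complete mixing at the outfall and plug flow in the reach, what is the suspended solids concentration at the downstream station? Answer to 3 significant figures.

26.0 mg/L

Conservation of mass: C = (595.0·18.00 + 91.60·226.0) / 686.6 = 31410/686.6 = 45.75 mg/L.
Travel time t = 19.0·1000 / 0.74 = 25680 s = 7.132 h.
After decay, C = 45.75 × e^(−kt) = 45.75 × 0.5686 = 26.01 mg/L.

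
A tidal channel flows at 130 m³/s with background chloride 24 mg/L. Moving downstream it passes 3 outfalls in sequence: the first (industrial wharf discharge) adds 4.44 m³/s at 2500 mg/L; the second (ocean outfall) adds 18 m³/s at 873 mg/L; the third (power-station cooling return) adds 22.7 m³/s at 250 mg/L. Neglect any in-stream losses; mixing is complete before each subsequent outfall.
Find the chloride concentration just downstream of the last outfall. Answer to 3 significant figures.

203 mg/L

Below outfall 1: Q → 134.4 m³/s, C = (130.0·24.00 + 4.440·2500)/134.4 = 105.8 mg/L.
Below outfall 2: Q → 152.4 m³/s, C = (134.4·105.8 + 18.00·873.0)/152.4 = 196.4 mg/L.
Below outfall 3: Q → 175.1 m³/s, C = (152.4·196.4 + 22.70·250.0)/175.1 = 203.3 mg/L.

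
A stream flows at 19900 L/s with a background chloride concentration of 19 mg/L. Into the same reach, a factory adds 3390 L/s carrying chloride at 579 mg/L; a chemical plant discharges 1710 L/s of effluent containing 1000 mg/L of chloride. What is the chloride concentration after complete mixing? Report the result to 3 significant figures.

162 mg/L

After mixing, C = (19900·19.00 + 3390·579.0 + 1710·1000) / 25000 = 4051000/25000 = 162.0 mg/L.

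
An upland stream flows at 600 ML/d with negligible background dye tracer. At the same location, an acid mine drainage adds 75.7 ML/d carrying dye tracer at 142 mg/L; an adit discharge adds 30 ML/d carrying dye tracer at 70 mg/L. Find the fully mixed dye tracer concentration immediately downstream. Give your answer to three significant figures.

18.2 mg/L

Flow-weighted average: C = (600.0·0 + 75.70·142.0 + 30.00·70.00) / 705.7 = 12850/705.7 = 18.21 mg/L.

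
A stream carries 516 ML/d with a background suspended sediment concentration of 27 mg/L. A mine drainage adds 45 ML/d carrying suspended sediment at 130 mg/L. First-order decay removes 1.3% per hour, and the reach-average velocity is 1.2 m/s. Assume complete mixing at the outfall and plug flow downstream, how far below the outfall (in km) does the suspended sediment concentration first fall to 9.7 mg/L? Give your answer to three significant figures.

426 km

Mass balance: C = (516.0·27.00 + 45.00·130.0) / 561.0 = 19780/561.0 = 35.26 mg/L.
1.3%/h lost → k = −ln(1 − 0.013) = 0.01309 h⁻¹.
Set 35.26·exp(−k·t) = 9.7 → t = ln(35.26/9.7)/k = 355100 s = 98.64 h.
Distance = v·t = 1.2·355100 = 426100 m = 426.1 km.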